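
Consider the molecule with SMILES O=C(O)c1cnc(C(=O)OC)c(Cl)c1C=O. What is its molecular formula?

C9H6ClNO5

Walk through each heavy atom and fill implicit hydrogens from standard valence (C 4, N 3, O 2, S 2, halogen 1); for lowercase aromatic atoms, an aromatic c carries 1 H when it has two neighbours and 0 H with three, and aromatic n carries 0 H:
  atom 1: O, bond orders sum to 2 (valence 2) → 0 H
  atom 2: C, bond orders sum to 4 (valence 4) → 0 H
  atom 3: O, bond orders sum to 1 (valence 2) → 1 H
  atom 4: aromatic c, 3 neighbours → 0 H
  atom 5: aromatic c, 2 neighbours → 1 H
  atom 6: aromatic n, 2 neighbours → 0 H
  atom 7: aromatic c, 3 neighbours → 0 H
  atom 8: C, bond orders sum to 4 (valence 4) → 0 H
  atom 9: O, bond orders sum to 2 (valence 2) → 0 H
  atom 10: O, bond orders sum to 2 (valence 2) → 0 H
  atom 11: C, bond orders sum to 1 (valence 4) → 3 H
  atom 12: aromatic c, 3 neighbours → 0 H
  atom 13: Cl (halogen, monovalent) → 0 H
  atom 14: aromatic c, 3 neighbours → 0 H
  atom 15: C, bond orders sum to 3 (valence 4) → 1 H
  atom 16: O, bond orders sum to 2 (valence 2) → 0 H
Totals → C:9, H:6, Cl:1, N:1, O:5.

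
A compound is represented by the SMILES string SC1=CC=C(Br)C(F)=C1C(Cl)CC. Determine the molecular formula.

Walk through each heavy atom and fill implicit hydrogens from standard valence (C 4, N 3, O 2, S 2, halogen 1):
  atom 1: S, bond orders sum to 1 (valence 2) → 1 H
  atom 2: C, bond orders sum to 4 (valence 4) → 0 H
  atom 3: C, bond orders sum to 3 (valence 4) → 1 H
  atom 4: C, bond orders sum to 3 (valence 4) → 1 H
  atom 5: C, bond orders sum to 4 (valence 4) → 0 H
  atom 6: Br (halogen, monovalent) → 0 H
  atom 7: C, bond orders sum to 4 (valence 4) → 0 H
  atom 8: F (halogen, monovalent) → 0 H
  atom 9: C, bond orders sum to 4 (valence 4) → 0 H
  atom 10: C, bond orders sum to 3 (valence 4) → 1 H
  atom 11: Cl (halogen, monovalent) → 0 H
  atom 12: C, bond orders sum to 2 (valence 4) → 2 H
  atom 13: C, bond orders sum to 1 (valence 4) → 3 H
Totals → C:9, H:9, Br:1, Cl:1, F:1, S:1.

C9H9BrClFS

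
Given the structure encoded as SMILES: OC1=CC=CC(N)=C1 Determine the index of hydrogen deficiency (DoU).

4

Degree of unsaturation = (number of rings) + (number of π bonds).
Ring closures in the SMILES: 1.
π bonds: 3 double bonds (each 1 DoU) → 3 DoU from unsaturation.
Total DoU = 1 + 3 = 4.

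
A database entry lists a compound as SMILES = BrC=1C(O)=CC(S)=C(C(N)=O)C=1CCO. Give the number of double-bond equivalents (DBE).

Molecular formula: C9H10BrNO3S.
DoU = (2C + 2 + N − H − X) / 2, where X is the halogen count and O/S are ignored.
    = (2·9 + 2 + 1 − 10 − 1) / 2 = 10 / 2 = 5.

5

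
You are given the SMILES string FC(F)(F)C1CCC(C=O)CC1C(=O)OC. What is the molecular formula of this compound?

C10H13F3O3

Walk through each heavy atom and fill implicit hydrogens from standard valence (C 4, N 3, O 2, S 2, halogen 1):
  atom 1: F (halogen, monovalent) → 0 H
  atom 2: C, bond orders sum to 4 (valence 4) → 0 H
  atom 3: F (halogen, monovalent) → 0 H
  atom 4: F (halogen, monovalent) → 0 H
  atom 5: C, bond orders sum to 3 (valence 4) → 1 H
  atom 6: C, bond orders sum to 2 (valence 4) → 2 H
  atom 7: C, bond orders sum to 2 (valence 4) → 2 H
  atom 8: C, bond orders sum to 3 (valence 4) → 1 H
  atom 9: C, bond orders sum to 3 (valence 4) → 1 H
  atom 10: O, bond orders sum to 2 (valence 2) → 0 H
  atom 11: C, bond orders sum to 2 (valence 4) → 2 H
  atom 12: C, bond orders sum to 3 (valence 4) → 1 H
  atom 13: C, bond orders sum to 4 (valence 4) → 0 H
  atom 14: O, bond orders sum to 2 (valence 2) → 0 H
  atom 15: O, bond orders sum to 2 (valence 2) → 0 H
  atom 16: C, bond orders sum to 1 (valence 4) → 3 H
Totals → C:10, H:13, F:3, O:3.
In Hill order: C10H13F3O3.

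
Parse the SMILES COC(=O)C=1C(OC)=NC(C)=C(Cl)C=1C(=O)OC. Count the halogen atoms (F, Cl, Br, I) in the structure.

1

Halogen atoms appear at heavy-atom position 13 (1×Cl).
Other groups present: 2 ester, 1 ether.
Halogen count: 1.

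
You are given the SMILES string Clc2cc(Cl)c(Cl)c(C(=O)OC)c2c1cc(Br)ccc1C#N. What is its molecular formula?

Walk through each heavy atom and fill implicit hydrogens from standard valence (C 4, N 3, O 2, S 2, halogen 1); for lowercase aromatic atoms, an aromatic c carries 1 H when it has two neighbours and 0 H with three, and aromatic n carries 0 H:
  atom 1: Cl (halogen, monovalent) → 0 H
  atom 2: aromatic c, 3 neighbours → 0 H
  atom 3: aromatic c, 2 neighbours → 1 H
  atom 4: aromatic c, 3 neighbours → 0 H
  atom 5: Cl (halogen, monovalent) → 0 H
  atom 6: aromatic c, 3 neighbours → 0 H
  atom 7: Cl (halogen, monovalent) → 0 H
  atom 8: aromatic c, 3 neighbours → 0 H
  atom 9: C, bond orders sum to 4 (valence 4) → 0 H
  atom 10: O, bond orders sum to 2 (valence 2) → 0 H
  atom 11: O, bond orders sum to 2 (valence 2) → 0 H
  atom 12: C, bond orders sum to 1 (valence 4) → 3 H
  atom 13: aromatic c, 3 neighbours → 0 H
  atom 14: aromatic c, 3 neighbours → 0 H
  atom 15: aromatic c, 2 neighbours → 1 H
  atom 16: aromatic c, 3 neighbours → 0 H
  atom 17: Br (halogen, monovalent) → 0 H
  atom 18: aromatic c, 2 neighbours → 1 H
  atom 19: aromatic c, 2 neighbours → 1 H
  atom 20: aromatic c, 3 neighbours → 0 H
  atom 21: C, bond orders sum to 4 (valence 4) → 0 H
  atom 22: N, bond orders sum to 3 (valence 3) → 0 H
Totals → C:15, H:7, Br:1, Cl:3, N:1, O:2.

C15H7BrCl3NO2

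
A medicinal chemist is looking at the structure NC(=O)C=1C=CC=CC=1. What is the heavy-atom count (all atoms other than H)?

9

Every atom symbol written in the SMILES (organic subset) is one heavy atom; implicit H are not written.
Heavy atoms by element → C:7, N:1, O:1.
Total: 9.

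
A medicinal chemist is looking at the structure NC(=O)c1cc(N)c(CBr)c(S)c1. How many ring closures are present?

In SMILES, each pair of matching ring-closure digits denotes one ring-closing bond; the number of such bonds equals the number of independent rings.
Ring-closure bonds here: 1.

1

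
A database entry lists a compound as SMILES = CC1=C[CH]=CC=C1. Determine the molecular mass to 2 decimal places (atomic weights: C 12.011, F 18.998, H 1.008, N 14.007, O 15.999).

92.14 g/mol

First, the molecular formula is C7H8 (counting implicit H from valence).
  C: 7 × 12.011 = 84.077
  H: 8 × 1.008 = 8.064
Sum: 7×12.011 + 8×1.008 = 92.141 → 92.14 g/mol.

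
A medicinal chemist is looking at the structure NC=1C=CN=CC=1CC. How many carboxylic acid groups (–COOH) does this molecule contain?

Scan the SMILES for the carboxylic acid motif — none present.
Groups that are present: 1 primary amine.

0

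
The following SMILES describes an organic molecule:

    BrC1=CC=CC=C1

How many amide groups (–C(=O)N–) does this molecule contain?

Scan the SMILES for the amide motif — none present.

0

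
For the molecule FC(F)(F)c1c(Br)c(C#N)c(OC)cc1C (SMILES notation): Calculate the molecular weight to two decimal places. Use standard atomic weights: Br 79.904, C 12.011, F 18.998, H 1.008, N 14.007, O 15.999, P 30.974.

294.07 g/mol

First, the molecular formula is C10H7BrF3NO (counting implicit H from valence).
  Br: 1 × 79.904 = 79.904
  C: 10 × 12.011 = 120.110
  F: 3 × 18.998 = 56.994
  H: 7 × 1.008 = 7.056
  N: 1 × 14.007 = 14.007
  O: 1 × 15.999 = 15.999
Sum: 1×79.904 + 10×12.011 + 3×18.998 + 7×1.008 + 1×14.007 + 1×15.999 = 294.070 → 294.07 g/mol.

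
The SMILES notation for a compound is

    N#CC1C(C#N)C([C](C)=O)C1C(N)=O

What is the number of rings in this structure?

1

In SMILES, each pair of matching ring-closure digits denotes one ring-closing bond; the number of such bonds equals the number of independent rings.
Ring-closure bonds here: 1.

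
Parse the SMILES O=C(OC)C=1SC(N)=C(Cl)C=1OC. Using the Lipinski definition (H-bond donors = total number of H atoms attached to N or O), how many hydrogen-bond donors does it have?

2

Donors: find every N or O and count the H atoms it carries.
  atom 1 (O): bond orders sum to 2 → 0 H
  atom 3 (O): bond orders sum to 2 → 0 H
  atom 8 (N): bond orders sum to 1 → 2 H
  atom 12 (O): bond orders sum to 2 → 0 H
Lipinski HBD = 2.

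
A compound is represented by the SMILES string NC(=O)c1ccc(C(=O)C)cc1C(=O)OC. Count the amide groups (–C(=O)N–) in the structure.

The amide motif appears at heavy-atom position 2 in the SMILES.
Other groups present: 1 ester, 1 ketone.
Amide count: 1.

1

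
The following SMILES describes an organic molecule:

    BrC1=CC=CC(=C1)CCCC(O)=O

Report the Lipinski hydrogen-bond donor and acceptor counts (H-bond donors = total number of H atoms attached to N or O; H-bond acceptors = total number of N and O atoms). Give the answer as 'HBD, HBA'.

Donors: find every N or O and count the H atoms it carries.
  atom 12 (O): bond orders sum to 1 → 1 H
  atom 13 (O): bond orders sum to 2 → 0 H
Lipinski HBD = 1.
Acceptors: N atoms = 0, O atoms = 2 → HBA = 2.

1, 2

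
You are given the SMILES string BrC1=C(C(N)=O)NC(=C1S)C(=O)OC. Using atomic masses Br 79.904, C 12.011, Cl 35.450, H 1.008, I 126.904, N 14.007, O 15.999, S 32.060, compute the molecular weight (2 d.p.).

First, the molecular formula is C7H7BrN2O3S (counting implicit H from valence).
  Br: 1 × 79.904 = 79.904
  C: 7 × 12.011 = 84.077
  H: 7 × 1.008 = 7.056
  N: 2 × 14.007 = 28.014
  O: 3 × 15.999 = 47.997
  S: 1 × 32.060 = 32.060
Sum: 1×79.904 + 7×12.011 + 7×1.008 + 2×14.007 + 3×15.999 + 1×32.060 = 279.108 → 279.11 g/mol.

279.11 g/mol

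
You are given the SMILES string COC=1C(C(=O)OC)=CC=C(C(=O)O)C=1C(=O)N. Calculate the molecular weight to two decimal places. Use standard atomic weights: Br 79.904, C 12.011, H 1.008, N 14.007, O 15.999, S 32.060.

253.21 g/mol

First, the molecular formula is C11H11NO6 (counting implicit H from valence).
  C: 11 × 12.011 = 132.121
  H: 11 × 1.008 = 11.088
  N: 1 × 14.007 = 14.007
  O: 6 × 15.999 = 95.994
Sum: 11×12.011 + 11×1.008 + 1×14.007 + 6×15.999 = 253.210 → 253.21 g/mol.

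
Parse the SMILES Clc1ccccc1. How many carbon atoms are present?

6

Count every carbon token in the SMILES (each C, including those in ring-closure positions and inside branches).
Carbon count: 6.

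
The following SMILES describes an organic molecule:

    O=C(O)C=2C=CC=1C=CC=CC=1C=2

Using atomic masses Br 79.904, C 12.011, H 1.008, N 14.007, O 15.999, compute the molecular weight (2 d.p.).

First, the molecular formula is C11H8O2 (counting implicit H from valence).
  C: 11 × 12.011 = 132.121
  H: 8 × 1.008 = 8.064
  O: 2 × 15.999 = 31.998
Sum: 11×12.011 + 8×1.008 + 2×15.999 = 172.183 → 172.18 g/mol.

172.18 g/mol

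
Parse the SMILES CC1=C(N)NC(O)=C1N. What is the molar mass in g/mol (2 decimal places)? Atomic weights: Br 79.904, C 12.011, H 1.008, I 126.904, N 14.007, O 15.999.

127.15 g/mol

First, the molecular formula is C5H9N3O (counting implicit H from valence).
  C: 5 × 12.011 = 60.055
  H: 9 × 1.008 = 9.072
  N: 3 × 14.007 = 42.021
  O: 1 × 15.999 = 15.999
Sum: 5×12.011 + 9×1.008 + 3×14.007 + 1×15.999 = 127.147 → 127.15 g/mol.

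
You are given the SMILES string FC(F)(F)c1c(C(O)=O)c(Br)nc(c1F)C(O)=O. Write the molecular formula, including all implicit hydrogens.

C8H2BrF4NO4

Walk through each heavy atom and fill implicit hydrogens from standard valence (C 4, N 3, O 2, S 2, halogen 1); for lowercase aromatic atoms, an aromatic c carries 1 H when it has two neighbours and 0 H with three, and aromatic n carries 0 H:
  atom 1: F (halogen, monovalent) → 0 H
  atom 2: C, bond orders sum to 4 (valence 4) → 0 H
  atom 3: F (halogen, monovalent) → 0 H
  atom 4: F (halogen, monovalent) → 0 H
  atom 5: aromatic c, 3 neighbours → 0 H
  atom 6: aromatic c, 3 neighbours → 0 H
  atom 7: C, bond orders sum to 4 (valence 4) → 0 H
  atom 8: O, bond orders sum to 1 (valence 2) → 1 H
  atom 9: O, bond orders sum to 2 (valence 2) → 0 H
  atom 10: aromatic c, 3 neighbours → 0 H
  atom 11: Br (halogen, monovalent) → 0 H
  atom 12: aromatic n, 2 neighbours → 0 H
  atom 13: aromatic c, 3 neighbours → 0 H
  atom 14: aromatic c, 3 neighbours → 0 H
  atom 15: F (halogen, monovalent) → 0 H
  atom 16: C, bond orders sum to 4 (valence 4) → 0 H
  atom 17: O, bond orders sum to 1 (valence 2) → 1 H
  atom 18: O, bond orders sum to 2 (valence 2) → 0 H
Totals → C:8, H:2, Br:1, F:4, N:1, O:4.
In Hill order: C8H2BrF4NO4.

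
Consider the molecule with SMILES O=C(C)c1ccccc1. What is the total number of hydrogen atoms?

8

Walk through each heavy atom and fill implicit hydrogens from standard valence (C 4, N 3, O 2, S 2, halogen 1); for lowercase aromatic atoms, an aromatic c carries 1 H when it has two neighbours and 0 H with three, and aromatic n carries 0 H:
  atom 1: O, bond orders sum to 2 (valence 2) → 0 H
  atom 2: C, bond orders sum to 4 (valence 4) → 0 H
  atom 3: C, bond orders sum to 1 (valence 4) → 3 H
  atom 4: aromatic c, 3 neighbours → 0 H
  atom 5: aromatic c, 2 neighbours → 1 H
  atom 6: aromatic c, 2 neighbours → 1 H
  atom 7: aromatic c, 2 neighbours → 1 H
  atom 8: aromatic c, 2 neighbours → 1 H
  atom 9: aromatic c, 2 neighbours → 1 H
Total hydrogens: 8.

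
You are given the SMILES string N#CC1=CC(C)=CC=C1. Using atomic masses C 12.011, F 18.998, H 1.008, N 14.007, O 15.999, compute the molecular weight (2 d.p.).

117.15 g/mol

First, the molecular formula is C8H7N (counting implicit H from valence).
  C: 8 × 12.011 = 96.088
  H: 7 × 1.008 = 7.056
  N: 1 × 14.007 = 14.007
Sum: 8×12.011 + 7×1.008 + 1×14.007 = 117.151 → 117.15 g/mol.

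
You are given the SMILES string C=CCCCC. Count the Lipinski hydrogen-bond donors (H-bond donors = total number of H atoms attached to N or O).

0

Donors: find every N or O and count the H atoms it carries.
  (no N or O atoms present)
Lipinski HBD = 0.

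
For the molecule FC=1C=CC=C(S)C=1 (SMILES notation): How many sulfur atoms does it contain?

1

Scan the SMILES for S atoms (remember two-letter symbols like Cl and Br are single atoms).
Sulfur count: 1.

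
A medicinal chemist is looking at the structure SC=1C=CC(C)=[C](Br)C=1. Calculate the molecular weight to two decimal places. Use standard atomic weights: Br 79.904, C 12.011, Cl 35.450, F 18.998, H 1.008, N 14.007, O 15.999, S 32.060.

203.10 g/mol

First, the molecular formula is C7H7BrS (counting implicit H from valence).
  Br: 1 × 79.904 = 79.904
  C: 7 × 12.011 = 84.077
  H: 7 × 1.008 = 7.056
  S: 1 × 32.060 = 32.060
Sum: 1×79.904 + 7×12.011 + 7×1.008 + 1×32.060 = 203.097 → 203.10 g/mol.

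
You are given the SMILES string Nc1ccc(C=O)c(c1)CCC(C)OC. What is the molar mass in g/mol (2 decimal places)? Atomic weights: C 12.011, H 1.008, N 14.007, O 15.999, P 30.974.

207.27 g/mol

First, the molecular formula is C12H17NO2 (counting implicit H from valence).
  C: 12 × 12.011 = 144.132
  H: 17 × 1.008 = 17.136
  N: 1 × 14.007 = 14.007
  O: 2 × 15.999 = 31.998
Sum: 12×12.011 + 17×1.008 + 1×14.007 + 2×15.999 = 207.273 → 207.27 g/mol.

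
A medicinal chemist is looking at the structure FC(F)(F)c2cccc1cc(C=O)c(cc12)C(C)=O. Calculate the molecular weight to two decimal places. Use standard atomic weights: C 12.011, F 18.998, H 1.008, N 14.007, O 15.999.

First, the molecular formula is C14H9F3O2 (counting implicit H from valence).
  C: 14 × 12.011 = 168.154
  F: 3 × 18.998 = 56.994
  H: 9 × 1.008 = 9.072
  O: 2 × 15.999 = 31.998
Sum: 14×12.011 + 3×18.998 + 9×1.008 + 2×15.999 = 266.218 → 266.22 g/mol.

266.22 g/mol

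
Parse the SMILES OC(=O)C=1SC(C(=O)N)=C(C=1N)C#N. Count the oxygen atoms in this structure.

Scan the SMILES for O atoms (remember two-letter symbols like Cl and Br are single atoms).
Oxygen count: 3.

3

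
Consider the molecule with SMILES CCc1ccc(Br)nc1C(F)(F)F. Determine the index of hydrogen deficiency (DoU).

Molecular formula: C8H7BrF3N.
DoU = (2C + 2 + N − H − X) / 2, where X is the halogen count and O/S are ignored.
    = (2·8 + 2 + 1 − 7 − 4) / 2 = 8 / 2 = 4.

4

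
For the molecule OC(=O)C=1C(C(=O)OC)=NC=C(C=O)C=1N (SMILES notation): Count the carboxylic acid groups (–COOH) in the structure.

1

The carboxylic acid motif appears at heavy-atom position 2 in the SMILES.
Other groups present: 1 aldehyde, 1 ester, 1 primary amine.
Carboxylic acid count: 1.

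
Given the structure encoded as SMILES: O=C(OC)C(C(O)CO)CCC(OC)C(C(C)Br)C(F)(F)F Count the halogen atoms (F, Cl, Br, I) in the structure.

4

Halogen atoms appear at heavy-atom positions 18, 20, 21, 22 (1×Br, 3×F).
Other groups present: 1 ester, 1 ether, 2 hydroxyl.
Halogen count: 4.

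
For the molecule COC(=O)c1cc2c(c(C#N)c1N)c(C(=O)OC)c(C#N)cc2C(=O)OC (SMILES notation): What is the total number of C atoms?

Count every carbon token in the SMILES (each C, including those in ring-closure positions and inside branches).
Carbon count: 18.

18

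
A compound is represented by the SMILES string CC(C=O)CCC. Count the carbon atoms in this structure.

Count every carbon token in the SMILES (each C, including those in ring-closure positions and inside branches).
Carbon count: 6.

6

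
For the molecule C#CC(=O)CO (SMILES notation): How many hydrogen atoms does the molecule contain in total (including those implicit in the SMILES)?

4

Walk through each heavy atom and fill implicit hydrogens from standard valence (C 4, N 3, O 2, S 2, halogen 1):
  atom 1: C, bond orders sum to 3 (valence 4) → 1 H
  atom 2: C, bond orders sum to 4 (valence 4) → 0 H
  atom 3: C, bond orders sum to 4 (valence 4) → 0 H
  atom 4: O, bond orders sum to 2 (valence 2) → 0 H
  atom 5: C, bond orders sum to 2 (valence 4) → 2 H
  atom 6: O, bond orders sum to 1 (valence 2) → 1 H
Total hydrogens: 4.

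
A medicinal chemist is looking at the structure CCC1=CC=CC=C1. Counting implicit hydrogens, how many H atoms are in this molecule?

10

Walk through each heavy atom and fill implicit hydrogens from standard valence (C 4, N 3, O 2, S 2, halogen 1):
  atom 1: C, bond orders sum to 1 (valence 4) → 3 H
  atom 2: C, bond orders sum to 2 (valence 4) → 2 H
  atom 3: C, bond orders sum to 4 (valence 4) → 0 H
  atom 4: C, bond orders sum to 3 (valence 4) → 1 H
  atom 5: C, bond orders sum to 3 (valence 4) → 1 H
  atom 6: C, bond orders sum to 3 (valence 4) → 1 H
  atom 7: C, bond orders sum to 3 (valence 4) → 1 H
  atom 8: C, bond orders sum to 3 (valence 4) → 1 H
Total hydrogens: 10.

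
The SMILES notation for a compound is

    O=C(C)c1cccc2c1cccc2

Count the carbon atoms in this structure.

Count every carbon token in the SMILES (each C, including those in ring-closure positions and inside branches).
Carbon count: 12.

12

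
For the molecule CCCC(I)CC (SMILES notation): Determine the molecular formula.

C6H13I

Walk through each heavy atom and fill implicit hydrogens from standard valence (C 4, N 3, O 2, S 2, halogen 1):
  atom 1: C, bond orders sum to 1 (valence 4) → 3 H
  atom 2: C, bond orders sum to 2 (valence 4) → 2 H
  atom 3: C, bond orders sum to 2 (valence 4) → 2 H
  atom 4: C, bond orders sum to 3 (valence 4) → 1 H
  atom 5: I (halogen, monovalent) → 0 H
  atom 6: C, bond orders sum to 2 (valence 4) → 2 H
  atom 7: C, bond orders sum to 1 (valence 4) → 3 H
Totals → C:6, H:13, I:1.
In Hill order: C6H13I.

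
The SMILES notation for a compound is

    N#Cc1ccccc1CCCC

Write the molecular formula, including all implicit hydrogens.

Walk through each heavy atom and fill implicit hydrogens from standard valence (C 4, N 3, O 2, S 2, halogen 1); for lowercase aromatic atoms, an aromatic c carries 1 H when it has two neighbours and 0 H with three, and aromatic n carries 0 H:
  atom 1: N, bond orders sum to 3 (valence 3) → 0 H
  atom 2: C, bond orders sum to 4 (valence 4) → 0 H
  atom 3: aromatic c, 3 neighbours → 0 H
  atom 4: aromatic c, 2 neighbours → 1 H
  atom 5: aromatic c, 2 neighbours → 1 H
  atom 6: aromatic c, 2 neighbours → 1 H
  atom 7: aromatic c, 2 neighbours → 1 H
  atom 8: aromatic c, 3 neighbours → 0 H
  atom 9: C, bond orders sum to 2 (valence 4) → 2 H
  atom 10: C, bond orders sum to 2 (valence 4) → 2 H
  atom 11: C, bond orders sum to 2 (valence 4) → 2 H
  atom 12: C, bond orders sum to 1 (valence 4) → 3 H
Totals → C:11, H:13, N:1.
In Hill order: C11H13N.

C11H13N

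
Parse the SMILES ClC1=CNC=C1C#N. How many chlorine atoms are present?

1

Scan the SMILES for Cl atoms (remember two-letter symbols like Cl and Br are single atoms).
Chlorine count: 1.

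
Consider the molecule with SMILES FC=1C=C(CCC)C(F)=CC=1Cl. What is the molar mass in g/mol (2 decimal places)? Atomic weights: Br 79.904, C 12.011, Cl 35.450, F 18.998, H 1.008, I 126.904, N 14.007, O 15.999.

190.62 g/mol

First, the molecular formula is C9H9ClF2 (counting implicit H from valence).
  C: 9 × 12.011 = 108.099
  Cl: 1 × 35.450 = 35.450
  F: 2 × 18.998 = 37.996
  H: 9 × 1.008 = 9.072
Sum: 9×12.011 + 1×35.450 + 2×18.998 + 9×1.008 = 190.617 → 190.62 g/mol.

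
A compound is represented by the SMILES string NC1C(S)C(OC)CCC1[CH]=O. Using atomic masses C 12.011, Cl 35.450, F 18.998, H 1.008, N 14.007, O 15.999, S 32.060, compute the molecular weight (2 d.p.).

First, the molecular formula is C8H15NO2S (counting implicit H from valence).
  C: 8 × 12.011 = 96.088
  H: 15 × 1.008 = 15.120
  N: 1 × 14.007 = 14.007
  O: 2 × 15.999 = 31.998
  S: 1 × 32.060 = 32.060
Sum: 8×12.011 + 15×1.008 + 1×14.007 + 2×15.999 + 1×32.060 = 189.273 → 189.27 g/mol.

189.27 g/mol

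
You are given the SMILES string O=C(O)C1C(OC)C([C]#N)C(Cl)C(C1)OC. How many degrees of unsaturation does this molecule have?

Molecular formula: C10H14ClNO4.
DoU = (2C + 2 + N − H − X) / 2, where X is the halogen count and O/S are ignored.
    = (2·10 + 2 + 1 − 14 − 1) / 2 = 8 / 2 = 4.

4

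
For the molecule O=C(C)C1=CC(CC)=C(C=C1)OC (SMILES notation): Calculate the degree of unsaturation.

5

Degree of unsaturation = (number of rings) + (number of π bonds).
Ring closures in the SMILES: 1.
π bonds: 4 double bonds (each 1 DoU) → 4 DoU from unsaturation.
Total DoU = 1 + 4 = 5.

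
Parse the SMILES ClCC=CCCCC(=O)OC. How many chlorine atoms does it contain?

Scan the SMILES for Cl atoms (remember two-letter symbols like Cl and Br are single atoms).
Chlorine count: 1.

1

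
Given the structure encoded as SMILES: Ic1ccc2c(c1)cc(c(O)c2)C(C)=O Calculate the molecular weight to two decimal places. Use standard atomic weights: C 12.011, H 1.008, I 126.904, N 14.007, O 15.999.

First, the molecular formula is C12H9IO2 (counting implicit H from valence).
  C: 12 × 12.011 = 144.132
  H: 9 × 1.008 = 9.072
  I: 1 × 126.904 = 126.904
  O: 2 × 15.999 = 31.998
Sum: 12×12.011 + 9×1.008 + 1×126.904 + 2×15.999 = 312.106 → 312.11 g/mol.

312.11 g/mol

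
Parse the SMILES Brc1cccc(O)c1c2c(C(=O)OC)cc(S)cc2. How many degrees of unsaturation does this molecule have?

Molecular formula: C14H11BrO3S.
DoU = (2C + 2 + N − H − X) / 2, where X is the halogen count and O/S are ignored.
    = (2·14 + 2 + 0 − 11 − 1) / 2 = 18 / 2 = 9.

9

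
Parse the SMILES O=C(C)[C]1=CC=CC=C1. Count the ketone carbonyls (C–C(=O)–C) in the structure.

1

The ketone motif appears at heavy-atom position 2 in the SMILES.
Ketone count: 1.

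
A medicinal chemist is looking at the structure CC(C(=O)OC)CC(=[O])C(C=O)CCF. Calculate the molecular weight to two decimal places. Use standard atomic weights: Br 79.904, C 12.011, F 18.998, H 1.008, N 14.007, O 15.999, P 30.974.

218.22 g/mol

First, the molecular formula is C10H15FO4 (counting implicit H from valence).
  C: 10 × 12.011 = 120.110
  F: 1 × 18.998 = 18.998
  H: 15 × 1.008 = 15.120
  O: 4 × 15.999 = 63.996
Sum: 10×12.011 + 1×18.998 + 15×1.008 + 4×15.999 = 218.224 → 218.22 g/mol.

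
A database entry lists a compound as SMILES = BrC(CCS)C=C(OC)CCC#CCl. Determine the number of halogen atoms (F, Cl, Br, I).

2

Halogen atoms appear at heavy-atom positions 1, 14 (1×Br, 1×Cl).
Other groups present: 1 alkene, 1 alkyne, 1 ether, 1 thiol.
Halogen count: 2.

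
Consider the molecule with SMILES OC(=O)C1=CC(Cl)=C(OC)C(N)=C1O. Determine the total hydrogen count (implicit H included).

8

Walk through each heavy atom and fill implicit hydrogens from standard valence (C 4, N 3, O 2, S 2, halogen 1):
  atom 1: O, bond orders sum to 1 (valence 2) → 1 H
  atom 2: C, bond orders sum to 4 (valence 4) → 0 H
  atom 3: O, bond orders sum to 2 (valence 2) → 0 H
  atom 4: C, bond orders sum to 4 (valence 4) → 0 H
  atom 5: C, bond orders sum to 3 (valence 4) → 1 H
  atom 6: C, bond orders sum to 4 (valence 4) → 0 H
  atom 7: Cl (halogen, monovalent) → 0 H
  atom 8: C, bond orders sum to 4 (valence 4) → 0 H
  atom 9: O, bond orders sum to 2 (valence 2) → 0 H
  atom 10: C, bond orders sum to 1 (valence 4) → 3 H
  atom 11: C, bond orders sum to 4 (valence 4) → 0 H
  atom 12: N, bond orders sum to 1 (valence 3) → 2 H
  atom 13: C, bond orders sum to 4 (valence 4) → 0 H
  atom 14: O, bond orders sum to 1 (valence 2) → 1 H
Total hydrogens: 8.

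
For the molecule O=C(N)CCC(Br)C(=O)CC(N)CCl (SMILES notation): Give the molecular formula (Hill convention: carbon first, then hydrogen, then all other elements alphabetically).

Walk through each heavy atom and fill implicit hydrogens from standard valence (C 4, N 3, O 2, S 2, halogen 1):
  atom 1: O, bond orders sum to 2 (valence 2) → 0 H
  atom 2: C, bond orders sum to 4 (valence 4) → 0 H
  atom 3: N, bond orders sum to 1 (valence 3) → 2 H
  atom 4: C, bond orders sum to 2 (valence 4) → 2 H
  atom 5: C, bond orders sum to 2 (valence 4) → 2 H
  atom 6: C, bond orders sum to 3 (valence 4) → 1 H
  atom 7: Br (halogen, monovalent) → 0 H
  atom 8: C, bond orders sum to 4 (valence 4) → 0 H
  atom 9: O, bond orders sum to 2 (valence 2) → 0 H
  atom 10: C, bond orders sum to 2 (valence 4) → 2 H
  atom 11: C, bond orders sum to 3 (valence 4) → 1 H
  atom 12: N, bond orders sum to 1 (valence 3) → 2 H
  atom 13: C, bond orders sum to 2 (valence 4) → 2 H
  atom 14: Cl (halogen, monovalent) → 0 H
Totals → C:8, H:14, Br:1, Cl:1, N:2, O:2.

C8H14BrClN2O2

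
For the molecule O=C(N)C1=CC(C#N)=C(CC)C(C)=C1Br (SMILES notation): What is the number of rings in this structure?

In SMILES, each pair of matching ring-closure digits denotes one ring-closing bond; the number of such bonds equals the number of independent rings.
Ring-closure bonds here: 1.

1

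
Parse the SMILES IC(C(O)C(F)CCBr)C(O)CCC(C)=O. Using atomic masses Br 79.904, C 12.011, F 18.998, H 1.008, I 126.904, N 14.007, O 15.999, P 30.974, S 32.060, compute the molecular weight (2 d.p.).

411.05 g/mol

First, the molecular formula is C10H17BrFIO3 (counting implicit H from valence).
  Br: 1 × 79.904 = 79.904
  C: 10 × 12.011 = 120.110
  F: 1 × 18.998 = 18.998
  H: 17 × 1.008 = 17.136
  I: 1 × 126.904 = 126.904
  O: 3 × 15.999 = 47.997
Sum: 1×79.904 + 10×12.011 + 1×18.998 + 17×1.008 + 1×126.904 + 3×15.999 = 411.049 → 411.05 g/mol.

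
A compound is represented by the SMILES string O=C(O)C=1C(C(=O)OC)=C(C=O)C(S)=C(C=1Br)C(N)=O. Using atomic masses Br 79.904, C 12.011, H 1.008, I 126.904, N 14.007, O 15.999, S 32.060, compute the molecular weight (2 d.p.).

362.15 g/mol

First, the molecular formula is C11H8BrNO6S (counting implicit H from valence).
  Br: 1 × 79.904 = 79.904
  C: 11 × 12.011 = 132.121
  H: 8 × 1.008 = 8.064
  N: 1 × 14.007 = 14.007
  O: 6 × 15.999 = 95.994
  S: 1 × 32.060 = 32.060
Sum: 1×79.904 + 11×12.011 + 8×1.008 + 1×14.007 + 6×15.999 + 1×32.060 = 362.150 → 362.15 g/mol.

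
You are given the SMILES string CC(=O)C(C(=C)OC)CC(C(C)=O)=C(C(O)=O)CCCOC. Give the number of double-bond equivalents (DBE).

5

Molecular formula: C16H24O6.
DoU = (2C + 2 + N − H − X) / 2, where X is the halogen count and O/S are ignored.
    = (2·16 + 2 + 0 − 24 − 0) / 2 = 10 / 2 = 5.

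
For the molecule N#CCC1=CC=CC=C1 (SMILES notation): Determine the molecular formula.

C8H7N

Walk through each heavy atom and fill implicit hydrogens from standard valence (C 4, N 3, O 2, S 2, halogen 1):
  atom 1: N, bond orders sum to 3 (valence 3) → 0 H
  atom 2: C, bond orders sum to 4 (valence 4) → 0 H
  atom 3: C, bond orders sum to 2 (valence 4) → 2 H
  atom 4: C, bond orders sum to 4 (valence 4) → 0 H
  atom 5: C, bond orders sum to 3 (valence 4) → 1 H
  atom 6: C, bond orders sum to 3 (valence 4) → 1 H
  atom 7: C, bond orders sum to 3 (valence 4) → 1 H
  atom 8: C, bond orders sum to 3 (valence 4) → 1 H
  atom 9: C, bond orders sum to 3 (valence 4) → 1 H
Totals → C:8, H:7, N:1.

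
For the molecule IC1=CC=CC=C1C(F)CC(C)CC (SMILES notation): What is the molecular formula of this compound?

Walk through each heavy atom and fill implicit hydrogens from standard valence (C 4, N 3, O 2, S 2, halogen 1):
  atom 1: I (halogen, monovalent) → 0 H
  atom 2: C, bond orders sum to 4 (valence 4) → 0 H
  atom 3: C, bond orders sum to 3 (valence 4) → 1 H
  atom 4: C, bond orders sum to 3 (valence 4) → 1 H
  atom 5: C, bond orders sum to 3 (valence 4) → 1 H
  atom 6: C, bond orders sum to 3 (valence 4) → 1 H
  atom 7: C, bond orders sum to 4 (valence 4) → 0 H
  atom 8: C, bond orders sum to 3 (valence 4) → 1 H
  atom 9: F (halogen, monovalent) → 0 H
  atom 10: C, bond orders sum to 2 (valence 4) → 2 H
  atom 11: C, bond orders sum to 3 (valence 4) → 1 H
  atom 12: C, bond orders sum to 1 (valence 4) → 3 H
  atom 13: C, bond orders sum to 2 (valence 4) → 2 H
  atom 14: C, bond orders sum to 1 (valence 4) → 3 H
Totals → C:12, H:16, F:1, I:1.
In Hill order: C12H16FI.

C12H16FI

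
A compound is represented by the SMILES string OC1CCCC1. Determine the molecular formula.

C5H10O

Walk through each heavy atom and fill implicit hydrogens from standard valence (C 4, N 3, O 2, S 2, halogen 1):
  atom 1: O, bond orders sum to 1 (valence 2) → 1 H
  atom 2: C, bond orders sum to 3 (valence 4) → 1 H
  atom 3: C, bond orders sum to 2 (valence 4) → 2 H
  atom 4: C, bond orders sum to 2 (valence 4) → 2 H
  atom 5: C, bond orders sum to 2 (valence 4) → 2 H
  atom 6: C, bond orders sum to 2 (valence 4) → 2 H
Totals → C:5, H:10, O:1.
In Hill order: C5H10O.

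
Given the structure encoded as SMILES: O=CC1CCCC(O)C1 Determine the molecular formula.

C7H12O2

Walk through each heavy atom and fill implicit hydrogens from standard valence (C 4, N 3, O 2, S 2, halogen 1):
  atom 1: O, bond orders sum to 2 (valence 2) → 0 H
  atom 2: C, bond orders sum to 3 (valence 4) → 1 H
  atom 3: C, bond orders sum to 3 (valence 4) → 1 H
  atom 4: C, bond orders sum to 2 (valence 4) → 2 H
  atom 5: C, bond orders sum to 2 (valence 4) → 2 H
  atom 6: C, bond orders sum to 2 (valence 4) → 2 H
  atom 7: C, bond orders sum to 3 (valence 4) → 1 H
  atom 8: O, bond orders sum to 1 (valence 2) → 1 H
  atom 9: C, bond orders sum to 2 (valence 4) → 2 H
Totals → C:7, H:12, O:2.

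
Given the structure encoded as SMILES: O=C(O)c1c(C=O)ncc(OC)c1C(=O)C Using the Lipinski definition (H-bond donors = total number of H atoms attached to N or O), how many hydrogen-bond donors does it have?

Donors: find every N or O and count the H atoms it carries.
  atom 1 (O): bond orders sum to 2 → 0 H
  atom 3 (O): bond orders sum to 1 → 1 H
  atom 7 (O): bond orders sum to 2 → 0 H
  atom 8 (N): bond orders sum to 3 → 0 H
  atom 11 (O): bond orders sum to 2 → 0 H
  atom 15 (O): bond orders sum to 2 → 0 H
Lipinski HBD = 1.

1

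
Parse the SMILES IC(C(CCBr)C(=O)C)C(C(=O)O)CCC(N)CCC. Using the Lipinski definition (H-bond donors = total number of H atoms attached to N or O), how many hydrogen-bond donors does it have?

Donors: find every N or O and count the H atoms it carries.
  atom 8 (O): bond orders sum to 2 → 0 H
  atom 12 (O): bond orders sum to 2 → 0 H
  atom 13 (O): bond orders sum to 1 → 1 H
  atom 17 (N): bond orders sum to 1 → 2 H
Lipinski HBD = 3.

3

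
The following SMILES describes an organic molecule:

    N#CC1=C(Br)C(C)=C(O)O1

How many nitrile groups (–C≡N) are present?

1

The nitrile motif appears at heavy-atom position 2 in the SMILES.
Other groups present: 1 hydroxyl.
Nitrile count: 1.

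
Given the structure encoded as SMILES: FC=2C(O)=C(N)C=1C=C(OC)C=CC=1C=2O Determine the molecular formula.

Walk through each heavy atom and fill implicit hydrogens from standard valence (C 4, N 3, O 2, S 2, halogen 1):
  atom 1: F (halogen, monovalent) → 0 H
  atom 2: C, bond orders sum to 4 (valence 4) → 0 H
  atom 3: C, bond orders sum to 4 (valence 4) → 0 H
  atom 4: O, bond orders sum to 1 (valence 2) → 1 H
  atom 5: C, bond orders sum to 4 (valence 4) → 0 H
  atom 6: N, bond orders sum to 1 (valence 3) → 2 H
  atom 7: C, bond orders sum to 4 (valence 4) → 0 H
  atom 8: C, bond orders sum to 3 (valence 4) → 1 H
  atom 9: C, bond orders sum to 4 (valence 4) → 0 H
  atom 10: O, bond orders sum to 2 (valence 2) → 0 H
  atom 11: C, bond orders sum to 1 (valence 4) → 3 H
  atom 12: C, bond orders sum to 3 (valence 4) → 1 H
  atom 13: C, bond orders sum to 3 (valence 4) → 1 H
  atom 14: C, bond orders sum to 4 (valence 4) → 0 H
  atom 15: C, bond orders sum to 4 (valence 4) → 0 H
  atom 16: O, bond orders sum to 1 (valence 2) → 1 H
Totals → C:11, H:10, F:1, N:1, O:3.

C11H10FNO3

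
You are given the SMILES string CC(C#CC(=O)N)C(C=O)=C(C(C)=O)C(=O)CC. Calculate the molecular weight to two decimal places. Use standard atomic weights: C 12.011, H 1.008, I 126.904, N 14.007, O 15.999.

First, the molecular formula is C13H15NO4 (counting implicit H from valence).
  C: 13 × 12.011 = 156.143
  H: 15 × 1.008 = 15.120
  N: 1 × 14.007 = 14.007
  O: 4 × 15.999 = 63.996
Sum: 13×12.011 + 15×1.008 + 1×14.007 + 4×15.999 = 249.266 → 249.27 g/mol.

249.27 g/mol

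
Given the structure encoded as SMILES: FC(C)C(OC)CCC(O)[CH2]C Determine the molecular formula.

Walk through each heavy atom and fill implicit hydrogens from standard valence (C 4, N 3, O 2, S 2, halogen 1):
  atom 1: F (halogen, monovalent) → 0 H
  atom 2: C, bond orders sum to 3 (valence 4) → 1 H
  atom 3: C, bond orders sum to 1 (valence 4) → 3 H
  atom 4: C, bond orders sum to 3 (valence 4) → 1 H
  atom 5: O, bond orders sum to 2 (valence 2) → 0 H
  atom 6: C, bond orders sum to 1 (valence 4) → 3 H
  atom 7: C, bond orders sum to 2 (valence 4) → 2 H
  atom 8: C, bond orders sum to 2 (valence 4) → 2 H
  atom 9: C, bond orders sum to 3 (valence 4) → 1 H
  atom 10: O, bond orders sum to 1 (valence 2) → 1 H
  atom 11: C with explicit H count 2
  atom 12: C, bond orders sum to 1 (valence 4) → 3 H
Totals → C:9, H:19, F:1, O:2.
In Hill order: C9H19FO2.

C9H19FO2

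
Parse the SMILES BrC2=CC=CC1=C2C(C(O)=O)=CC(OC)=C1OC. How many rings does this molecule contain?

2

In SMILES, each pair of matching ring-closure digits denotes one ring-closing bond; the number of such bonds equals the number of independent rings.
Ring-closure bonds here: 2.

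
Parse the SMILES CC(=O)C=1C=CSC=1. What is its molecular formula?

Walk through each heavy atom and fill implicit hydrogens from standard valence (C 4, N 3, O 2, S 2, halogen 1):
  atom 1: C, bond orders sum to 1 (valence 4) → 3 H
  atom 2: C, bond orders sum to 4 (valence 4) → 0 H
  atom 3: O, bond orders sum to 2 (valence 2) → 0 H
  atom 4: C, bond orders sum to 4 (valence 4) → 0 H
  atom 5: C, bond orders sum to 3 (valence 4) → 1 H
  atom 6: C, bond orders sum to 3 (valence 4) → 1 H
  atom 7: S, bond orders sum to 2 (valence 2) → 0 H
  atom 8: C, bond orders sum to 3 (valence 4) → 1 H
Totals → C:6, H:6, O:1, S:1.

C6H6OS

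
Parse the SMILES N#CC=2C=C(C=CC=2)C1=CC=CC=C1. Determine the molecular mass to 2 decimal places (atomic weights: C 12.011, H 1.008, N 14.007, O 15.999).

First, the molecular formula is C13H9N (counting implicit H from valence).
  C: 13 × 12.011 = 156.143
  H: 9 × 1.008 = 9.072
  N: 1 × 14.007 = 14.007
Sum: 13×12.011 + 9×1.008 + 1×14.007 = 179.222 → 179.22 g/mol.

179.22 g/mol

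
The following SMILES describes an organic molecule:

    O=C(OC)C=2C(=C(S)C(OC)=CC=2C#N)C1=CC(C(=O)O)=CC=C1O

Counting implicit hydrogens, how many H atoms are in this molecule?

13

Walk through each heavy atom and fill implicit hydrogens from standard valence (C 4, N 3, O 2, S 2, halogen 1):
  atom 1: O, bond orders sum to 2 (valence 2) → 0 H
  atom 2: C, bond orders sum to 4 (valence 4) → 0 H
  atom 3: O, bond orders sum to 2 (valence 2) → 0 H
  atom 4: C, bond orders sum to 1 (valence 4) → 3 H
  atom 5: C, bond orders sum to 4 (valence 4) → 0 H
  atom 6: C, bond orders sum to 4 (valence 4) → 0 H
  atom 7: C, bond orders sum to 4 (valence 4) → 0 H
  atom 8: S, bond orders sum to 1 (valence 2) → 1 H
  atom 9: C, bond orders sum to 4 (valence 4) → 0 H
  atom 10: O, bond orders sum to 2 (valence 2) → 0 H
  atom 11: C, bond orders sum to 1 (valence 4) → 3 H
  atom 12: C, bond orders sum to 3 (valence 4) → 1 H
  atom 13: C, bond orders sum to 4 (valence 4) → 0 H
  atom 14: C, bond orders sum to 4 (valence 4) → 0 H
  atom 15: N, bond orders sum to 3 (valence 3) → 0 H
  atom 16: C, bond orders sum to 4 (valence 4) → 0 H
  atom 17: C, bond orders sum to 3 (valence 4) → 1 H
  atom 18: C, bond orders sum to 4 (valence 4) → 0 H
  atom 19: C, bond orders sum to 4 (valence 4) → 0 H
  atom 20: O, bond orders sum to 2 (valence 2) → 0 H
  atom 21: O, bond orders sum to 1 (valence 2) → 1 H
  atom 22: C, bond orders sum to 3 (valence 4) → 1 H
  atom 23: C, bond orders sum to 3 (valence 4) → 1 H
  atom 24: C, bond orders sum to 4 (valence 4) → 0 H
  atom 25: O, bond orders sum to 1 (valence 2) → 1 H
Total hydrogens: 13.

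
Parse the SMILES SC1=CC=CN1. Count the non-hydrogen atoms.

6

Every atom symbol written in the SMILES (organic subset) is one heavy atom; implicit H are not written.
Heavy atoms by element → C:4, N:1, S:1.
Total: 6.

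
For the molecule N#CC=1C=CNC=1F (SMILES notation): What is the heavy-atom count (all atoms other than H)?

Every atom symbol written in the SMILES (organic subset) is one heavy atom; implicit H are not written.
Heavy atoms by element → C:5, F:1, N:2.
Total: 8.

8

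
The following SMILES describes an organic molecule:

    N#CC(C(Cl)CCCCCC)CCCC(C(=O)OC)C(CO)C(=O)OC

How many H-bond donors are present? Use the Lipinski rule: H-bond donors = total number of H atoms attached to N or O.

Donors: find every N or O and count the H atoms it carries.
  atom 1 (N): bond orders sum to 3 → 0 H
  atom 17 (O): bond orders sum to 2 → 0 H
  atom 18 (O): bond orders sum to 2 → 0 H
  atom 22 (O): bond orders sum to 1 → 1 H
  atom 24 (O): bond orders sum to 2 → 0 H
  atom 25 (O): bond orders sum to 2 → 0 H
Lipinski HBD = 1.

1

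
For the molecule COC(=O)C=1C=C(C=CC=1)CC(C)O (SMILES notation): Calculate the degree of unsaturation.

5

Molecular formula: C11H14O3.
DoU = (2C + 2 + N − H − X) / 2, where X is the halogen count and O/S are ignored.
    = (2·11 + 2 + 0 − 14 − 0) / 2 = 10 / 2 = 5.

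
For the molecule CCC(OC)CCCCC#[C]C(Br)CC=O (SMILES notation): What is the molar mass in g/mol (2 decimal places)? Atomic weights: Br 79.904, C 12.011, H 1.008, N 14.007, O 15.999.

289.21 g/mol

First, the molecular formula is C13H21BrO2 (counting implicit H from valence).
  Br: 1 × 79.904 = 79.904
  C: 13 × 12.011 = 156.143
  H: 21 × 1.008 = 21.168
  O: 2 × 15.999 = 31.998
Sum: 1×79.904 + 13×12.011 + 21×1.008 + 2×15.999 = 289.213 → 289.21 g/mol.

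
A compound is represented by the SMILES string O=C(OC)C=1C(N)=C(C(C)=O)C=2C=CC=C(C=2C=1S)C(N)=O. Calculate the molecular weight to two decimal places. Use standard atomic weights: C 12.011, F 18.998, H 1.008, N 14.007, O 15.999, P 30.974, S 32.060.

First, the molecular formula is C15H14N2O4S (counting implicit H from valence).
  C: 15 × 12.011 = 180.165
  H: 14 × 1.008 = 14.112
  N: 2 × 14.007 = 28.014
  O: 4 × 15.999 = 63.996
  S: 1 × 32.060 = 32.060
Sum: 15×12.011 + 14×1.008 + 2×14.007 + 4×15.999 + 1×32.060 = 318.347 → 318.35 g/mol.

318.35 g/mol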